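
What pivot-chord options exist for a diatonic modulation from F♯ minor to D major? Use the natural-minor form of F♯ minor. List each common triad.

Triads in F♯ minor (natural minor): F♯m (i), G♯dim (ii°), A (III), Bm (iv), C♯m (v), D (VI), E (VII).
Triads in D major: D (I), Em (ii), F♯m (iii), G (IV), A (V), Bm (vi), C♯dim (vii°).
Shared triads with their functions: F♯m (i in F♯ minor, iii in D major); A (III in F♯ minor, V in D major); Bm (iv in F♯ minor, vi in D major); D (VI in F♯ minor, I in D major).

F♯m, A, Bm, D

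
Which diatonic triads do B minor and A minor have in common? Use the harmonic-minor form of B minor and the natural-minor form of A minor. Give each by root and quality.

Em, G

Triads in B minor (harmonic minor): B minor (i), C♯ diminished (ii°), D augmented (III+), E minor (iv), F♯ major (V), G major (VI), A♯ diminished (vii°).
Triads in A minor (natural minor): A minor (i), B diminished (ii°), C major (III), D minor (iv), E minor (v), F major (VI), G major (VII).
Shared triads with their functions: E minor (iv in B minor, v in A minor); G major (VI in B minor, VII in A minor).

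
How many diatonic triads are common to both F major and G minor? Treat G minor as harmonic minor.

Diatonic triads of F major: F (I), Gm (ii), Am (iii), B♭ (IV), C (V), Dm (vi), Edim (vii°).
Diatonic triads of G minor (harmonic minor): Gm (i), Adim (ii°), B♭aug (III+), Cm (iv), D (V), E♭ (VI), F♯dim (vii°).
Matching root and quality in both lists: Gm.
That gives 1 common triad.

1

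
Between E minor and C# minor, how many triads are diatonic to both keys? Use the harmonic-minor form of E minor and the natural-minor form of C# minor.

Diatonic triads of E minor (harmonic minor): E minor (i), F# diminished (ii°), G augmented (III+), A minor (iv), B major (V), C major (VI), D# diminished (vii°).
Diatonic triads of C# minor (natural minor): C# minor (i), D# diminished (ii°), E major (III), F# minor (iv), G# minor (v), A major (VI), B major (VII).
Matching root and quality in both lists: B major, D# diminished.
That gives 2 common triads.

2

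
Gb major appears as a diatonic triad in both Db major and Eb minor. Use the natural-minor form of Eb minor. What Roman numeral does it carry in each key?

The scale of Db major is Db Eb F Gb Ab Bb C; Gb is degree 4, and the triad built there (Gb-Bb-Db) is major, so it is IV.
The scale of Eb minor (natural minor) is Eb F Gb Ab Bb Cb Db; Gb is degree 3, and the triad built there (Gb-Bb-Db) is major, so it is III.

IV in Db major; III in Eb minor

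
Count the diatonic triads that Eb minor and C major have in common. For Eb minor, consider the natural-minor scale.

0

Diatonic triads of Eb minor (natural minor): Ebm (i), Fdim (ii°), Gb (III), Abm (iv), Bbm (v), Cb (VI), Db (VII).
Diatonic triads of C major: C (I), Dm (ii), Em (iii), F (IV), G (V), Am (vi), Bdim (vii°).
No triad has the same root and quality in both keys.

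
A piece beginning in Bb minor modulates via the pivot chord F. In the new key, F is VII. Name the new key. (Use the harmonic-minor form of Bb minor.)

G minor

The numeral VII denotes a major triad on scale degree 7. With F on degree 7, the tonic of the new key is G.
Degree 7 carries a major triad in natural-minor keys, so the destination is G minor.
Check: the diatonic triads of G minor (natural minor) are Gm (i), Adim (ii°), Bb (III), Cm (iv), Dm (v), Eb (VI), F (VII) — F is indeed VII.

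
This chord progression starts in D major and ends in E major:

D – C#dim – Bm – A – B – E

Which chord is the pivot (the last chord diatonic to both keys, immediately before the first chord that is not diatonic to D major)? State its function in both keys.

Chords diatonic to D major: D, Em, F#m, G, A, Bm, C#dim.
Reading the progression, the first chord not in that set is B, so the modulation leaves D major there.
The chord immediately before B is A, which is diatonic to both keys: V in D major and IV in E major.

A — V in D major, IV in E major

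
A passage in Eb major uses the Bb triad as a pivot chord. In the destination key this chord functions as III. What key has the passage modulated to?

The numeral III denotes a major triad on scale degree 3. With Bb on degree 3, the tonic of the new key is G.
Degree 3 carries a major triad in natural-minor keys, so the destination is G minor.
Check: the diatonic triads of G minor (natural minor) are Gm (i), Adim (ii°), Bb (III), Cm (iv), Dm (v), Eb (VI), F (VII) — Bb is indeed III.

G minor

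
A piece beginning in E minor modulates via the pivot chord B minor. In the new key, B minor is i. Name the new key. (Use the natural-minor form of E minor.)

The numeral i denotes a minor triad on scale degree 1. With B on degree 1, the tonic of the new key is B.
Degree 1 carries a minor triad in minor keys, so the destination is B minor.
Check: the diatonic triads of B minor (natural minor) are Bm (i), C#dim (ii°), D (III), Em (iv), F#m (v), G (VI), A (VII) — B minor is indeed i.

B minor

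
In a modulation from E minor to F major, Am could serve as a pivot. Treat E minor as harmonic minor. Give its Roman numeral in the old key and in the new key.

The scale of E minor (harmonic minor) is E F♯ G A B C D♯; A is degree 4, and the triad built there (A-C-E) is minor, so it is iv.
The scale of F major is F G A B♭ C D E; A is degree 3, and the triad built there (A-C-E) is minor, so it is iii.

iv in E minor; iii in F major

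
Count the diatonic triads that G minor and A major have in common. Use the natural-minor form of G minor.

0

Diatonic triads of G minor (natural minor): G minor (i), A diminished (ii°), Bb major (III), C minor (iv), D minor (v), Eb major (VI), F major (VII).
Diatonic triads of A major: A major (I), B minor (ii), C# minor (iii), D major (IV), E major (V), F# minor (vi), G# diminished (vii°).
No triad has the same root and quality in both keys.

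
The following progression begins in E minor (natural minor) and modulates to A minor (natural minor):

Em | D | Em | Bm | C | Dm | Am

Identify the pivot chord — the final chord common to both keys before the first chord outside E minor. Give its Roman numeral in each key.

Chords diatonic to E minor: Em, F#dim, G, Am, Bm, C, D.
Reading the progression, the first chord not in that set is Dm, so the modulation leaves E minor there.
The chord immediately before Dm is C, which is diatonic to both keys: VI in E minor and III in A minor.

C — VI in E minor, III in A minor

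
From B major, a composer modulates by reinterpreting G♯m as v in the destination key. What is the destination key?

C♯ minor

The numeral v denotes a minor triad on scale degree 5. With G♯ on degree 5, the tonic of the new key is C♯.
Degree 5 carries a minor triad in natural-minor keys, so the destination is C♯ minor.
Check: the diatonic triads of C♯ minor (natural minor) are C♯m (i), D♯dim (ii°), E (III), F♯m (iv), G♯m (v), A (VI), B (VII) — G♯m is indeed v.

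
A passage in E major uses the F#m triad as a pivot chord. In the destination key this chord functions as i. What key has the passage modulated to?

The numeral i denotes a minor triad on scale degree 1. With F# on degree 1, the tonic of the new key is F#.
Degree 1 carries a minor triad in minor keys, so the destination is F# minor.
Check: the diatonic triads of F# minor (natural minor) are F#m (i), G#dim (ii°), A (III), Bm (iv), C#m (v), D (VI), E (VII) — F#m is indeed i.

F# minor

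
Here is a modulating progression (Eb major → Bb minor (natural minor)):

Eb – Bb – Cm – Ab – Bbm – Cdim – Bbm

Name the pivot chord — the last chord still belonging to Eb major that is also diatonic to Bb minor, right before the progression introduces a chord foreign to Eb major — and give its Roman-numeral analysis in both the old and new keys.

Chords diatonic to Eb major: Eb, Fm, Gm, Ab, Bb, Cm, Ddim.
Reading the progression, the first chord not in that set is Bbm, so the modulation leaves Eb major there.
The chord immediately before Bbm is Ab, which is diatonic to both keys: IV in Eb major and VII in Bb minor.

Ab — IV in Eb major, VII in Bb minor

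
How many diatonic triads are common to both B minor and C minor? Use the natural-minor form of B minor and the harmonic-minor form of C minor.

Diatonic triads of B minor (natural minor): Bm (i), C#dim (ii°), D (III), Em (iv), F#m (v), G (VI), A (VII).
Diatonic triads of C minor (harmonic minor): Cm (i), Ddim (ii°), Ebaug (III+), Fm (iv), G (V), Ab (VI), Bdim (vii°).
Matching root and quality in both lists: G.
That gives 1 common triad.

1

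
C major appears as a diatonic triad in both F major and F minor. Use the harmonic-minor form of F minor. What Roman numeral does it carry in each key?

The scale of F major is F G A Bb C D E; C is degree 5, and the triad built there (C-E-G) is major, so it is V.
The scale of F minor (harmonic minor) is F G Ab Bb C Db E; C is degree 5, and the triad built there (C-E-G) is major, so it is V.

V in F major; V in F minor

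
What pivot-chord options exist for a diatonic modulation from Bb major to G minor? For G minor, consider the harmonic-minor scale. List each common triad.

Cm, Eb, Gm, Adim

Triads in Bb major: Bb (I), Cm (ii), Dm (iii), Eb (IV), F (V), Gm (vi), Adim (vii°).
Triads in G minor (harmonic minor): Gm (i), Adim (ii°), Bbaug (III+), Cm (iv), D (V), Eb (VI), F#dim (vii°).
Shared triads with their functions: Cm (ii in Bb major, iv in G minor); Eb (IV in Bb major, VI in G minor); Gm (vi in Bb major, i in G minor); Adim (vii° in Bb major, ii° in G minor).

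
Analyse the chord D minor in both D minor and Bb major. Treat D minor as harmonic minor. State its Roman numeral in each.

The scale of D minor (harmonic minor) is D E F G A Bb C#; D is degree 1, and the triad built there (D-F-A) is minor, so it is i.
The scale of Bb major is Bb C D Eb F G A; D is degree 3, and the triad built there (D-F-A) is minor, so it is iii.

i in D minor; iii in Bb major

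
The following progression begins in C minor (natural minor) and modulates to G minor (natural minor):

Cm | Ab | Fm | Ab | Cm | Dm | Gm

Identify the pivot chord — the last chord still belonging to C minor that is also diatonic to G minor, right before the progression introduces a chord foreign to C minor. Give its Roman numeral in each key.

Chords diatonic to C minor: Cm, Ddim, Eb, Fm, Gm, Ab, Bb.
Reading the progression, the first chord not in that set is Dm, so the modulation leaves C minor there.
The chord immediately before Dm is Cm, which is diatonic to both keys: i in C minor and iv in G minor.

Cm — i in C minor, iv in G minor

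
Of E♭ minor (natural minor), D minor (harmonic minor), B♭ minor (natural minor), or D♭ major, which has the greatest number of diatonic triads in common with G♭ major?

Triads of G♭ major: G♭ (I), A♭m (ii), B♭m (iii), C♭ (IV), D♭ (V), E♭m (vi), Fdim (vii°).
E♭ minor (natural minor) shares 7: G♭, A♭m, B♭m, C♭, D♭, E♭m, Fdim.
D minor (harmonic minor) shares 0: none.
B♭ minor (natural minor) shares 4: G♭, B♭m, D♭, E♭m.
D♭ major shares 4: G♭, B♭m, D♭, E♭m.
The most common triads (7) are shared with E♭ minor.

E♭ minor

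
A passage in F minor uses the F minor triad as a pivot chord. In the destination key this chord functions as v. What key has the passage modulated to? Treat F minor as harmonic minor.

The numeral v denotes a minor triad on scale degree 5. With F on degree 5, the tonic of the new key is Bb.
Degree 5 carries a minor triad in natural-minor keys, so the destination is Bb minor.
Check: the diatonic triads of Bb minor (natural minor) are Bbm (i), Cdim (ii°), Db (III), Ebm (iv), Fm (v), Gb (VI), Ab (VII) — F minor is indeed v.

Bb minor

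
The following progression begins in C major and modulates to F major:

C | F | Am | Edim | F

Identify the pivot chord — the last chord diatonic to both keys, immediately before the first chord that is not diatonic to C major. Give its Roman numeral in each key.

Am — vi in C major, iii in F major

Chords diatonic to C major: C, Dm, Em, F, G, Am, Bdim.
Reading the progression, the first chord not in that set is Edim, so the modulation leaves C major there.
The chord immediately before Edim is Am, which is diatonic to both keys: vi in C major and iii in F major.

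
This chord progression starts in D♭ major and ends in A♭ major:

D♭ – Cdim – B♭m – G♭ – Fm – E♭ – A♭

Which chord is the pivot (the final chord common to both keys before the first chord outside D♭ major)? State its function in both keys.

Fm — iii in D♭ major, vi in A♭ major

Chords diatonic to D♭ major: D♭, E♭m, Fm, G♭, A♭, B♭m, Cdim.
Reading the progression, the first chord not in that set is E♭, so the modulation leaves D♭ major there.
The chord immediately before E♭ is Fm, which is diatonic to both keys: iii in D♭ major and vi in A♭ major.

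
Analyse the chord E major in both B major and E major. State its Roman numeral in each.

IV in B major; I in E major

The scale of B major is B C♯ D♯ E F♯ G♯ A♯; E is degree 4, and the triad built there (E-G♯-B) is major, so it is IV.
The scale of E major is E F♯ G♯ A B C♯ D♯; E is degree 1, and the triad built there (E-G♯-B) is major, so it is I.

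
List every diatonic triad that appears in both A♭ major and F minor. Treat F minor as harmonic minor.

Triads in A♭ major: A♭ (I), B♭m (ii), Cm (iii), D♭ (IV), E♭ (V), Fm (vi), Gdim (vii°).
Triads in F minor (harmonic minor): Fm (i), Gdim (ii°), A♭aug (III+), B♭m (iv), C (V), D♭ (VI), Edim (vii°).
Shared triads with their functions: B♭m (ii in A♭ major, iv in F minor); D♭ (IV in A♭ major, VI in F minor); Fm (vi in A♭ major, i in F minor); Gdim (vii° in A♭ major, ii° in F minor).

B♭m, D♭, Fm, Gdim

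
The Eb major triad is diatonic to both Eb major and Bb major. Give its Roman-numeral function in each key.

The scale of Eb major is Eb F G Ab Bb C D; Eb is degree 1, and the triad built there (Eb-G-Bb) is major, so it is I.
The scale of Bb major is Bb C D Eb F G A; Eb is degree 4, and the triad built there (Eb-G-Bb) is major, so it is IV.

I in Eb major; IV in Bb major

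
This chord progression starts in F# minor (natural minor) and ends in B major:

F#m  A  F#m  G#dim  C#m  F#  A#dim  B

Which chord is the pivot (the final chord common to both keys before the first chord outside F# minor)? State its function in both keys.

C#m — v in F# minor, ii in B major

Chords diatonic to F# minor: F#m, G#dim, A, Bm, C#m, D, E.
Reading the progression, the first chord not in that set is F#, so the modulation leaves F# minor there.
The chord immediately before F# is C#m, which is diatonic to both keys: v in F# minor and ii in B major.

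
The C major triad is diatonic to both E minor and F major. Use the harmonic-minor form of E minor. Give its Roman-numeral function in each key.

The scale of E minor (harmonic minor) is E F# G A B C D#; C is degree 6, and the triad built there (C-E-G) is major, so it is VI.
The scale of F major is F G A Bb C D E; C is degree 5, and the triad built there (C-E-G) is major, so it is V.

VI in E minor; V in F major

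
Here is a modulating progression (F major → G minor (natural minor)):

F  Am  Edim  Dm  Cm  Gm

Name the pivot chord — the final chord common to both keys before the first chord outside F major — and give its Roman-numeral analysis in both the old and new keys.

Chords diatonic to F major: F, Gm, Am, Bb, C, Dm, Edim.
Reading the progression, the first chord not in that set is Cm, so the modulation leaves F major there.
The chord immediately before Cm is Dm, which is diatonic to both keys: vi in F major and v in G minor.

Dm — vi in F major, v in G minor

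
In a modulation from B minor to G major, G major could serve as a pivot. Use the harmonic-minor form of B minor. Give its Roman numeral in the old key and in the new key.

VI in B minor; I in G major

The scale of B minor (harmonic minor) is B C# D E F# G A#; G is degree 6, and the triad built there (G-B-D) is major, so it is VI.
The scale of G major is G A B C D E F#; G is degree 1, and the triad built there (G-B-D) is major, so it is I.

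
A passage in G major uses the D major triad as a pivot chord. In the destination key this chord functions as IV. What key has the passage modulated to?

A major

The numeral IV denotes a major triad on scale degree 4. With D on degree 4, the tonic of the new key is A.
Degree 4 carries a major triad in major keys, so the destination is A major.
Check: the diatonic triads of A major are A (I), Bm (ii), C♯m (iii), D (IV), E (V), F♯m (vi), G♯dim (vii°) — D major is indeed IV.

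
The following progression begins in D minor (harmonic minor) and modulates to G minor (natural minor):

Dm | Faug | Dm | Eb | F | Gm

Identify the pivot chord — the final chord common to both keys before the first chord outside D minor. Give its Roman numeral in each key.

Chords diatonic to D minor: Dm, Edim, Faug, Gm, A, Bb, C#dim.
Reading the progression, the first chord not in that set is Eb, so the modulation leaves D minor there.
The chord immediately before Eb is Dm, which is diatonic to both keys: i in D minor and v in G minor.

Dm — i in D minor, v in G minor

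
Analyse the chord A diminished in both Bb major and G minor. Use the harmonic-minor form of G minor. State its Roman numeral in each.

vii° in Bb major; ii° in G minor

The scale of Bb major is Bb C D Eb F G A; A is degree 7, and the triad built there (A-C-Eb) is diminished, so it is vii°.
The scale of G minor (harmonic minor) is G A Bb C D Eb F#; A is degree 2, and the triad built there (A-C-Eb) is diminished, so it is ii°.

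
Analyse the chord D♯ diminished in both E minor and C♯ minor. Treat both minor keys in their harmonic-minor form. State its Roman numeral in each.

vii° in E minor; ii° in C♯ minor

The scale of E minor (harmonic minor) is E F♯ G A B C D♯; D♯ is degree 7, and the triad built there (D♯-F♯-A) is diminished, so it is vii°.
The scale of C♯ minor (harmonic minor) is C♯ D♯ E F♯ G♯ A B♯; D♯ is degree 2, and the triad built there (D♯-F♯-A) is diminished, so it is ii°.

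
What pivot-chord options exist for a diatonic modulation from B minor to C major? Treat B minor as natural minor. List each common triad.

Triads in B minor (natural minor): B minor (i), C♯ diminished (ii°), D major (III), E minor (iv), F♯ minor (v), G major (VI), A major (VII).
Triads in C major: C major (I), D minor (ii), E minor (iii), F major (IV), G major (V), A minor (vi), B diminished (vii°).
Shared triads with their functions: E minor (iv in B minor, iii in C major); G major (VI in B minor, V in C major).

Em, G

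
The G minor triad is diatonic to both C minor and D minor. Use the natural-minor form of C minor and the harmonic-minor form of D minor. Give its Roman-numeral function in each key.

v in C minor; iv in D minor

The scale of C minor (natural minor) is C D Eb F G Ab Bb; G is degree 5, and the triad built there (G-Bb-D) is minor, so it is v.
The scale of D minor (harmonic minor) is D E F G A Bb C#; G is degree 4, and the triad built there (G-Bb-D) is minor, so it is iv.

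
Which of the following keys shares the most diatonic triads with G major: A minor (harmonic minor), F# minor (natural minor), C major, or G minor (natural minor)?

Triads of G major: G (I), Am (ii), Bm (iii), C (IV), D (V), Em (vi), F#dim (vii°).
A minor (harmonic minor) shares 1: Am.
F# minor (natural minor) shares 2: Bm, D.
C major shares 4: G, Am, C, Em.
G minor (natural minor) shares 0: none.
The most common triads (4) are shared with C major.

C major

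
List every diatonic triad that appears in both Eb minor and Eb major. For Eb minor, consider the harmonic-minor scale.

Bb, Ddim

Triads in Eb minor (harmonic minor): Ebm (i), Fdim (ii°), Gbaug (III+), Abm (iv), Bb (V), Cb (VI), Ddim (vii°).
Triads in Eb major: Eb (I), Fm (ii), Gm (iii), Ab (IV), Bb (V), Cm (vi), Ddim (vii°).
Shared triads with their functions: Bb (V in Eb minor, V in Eb major); Ddim (vii° in Eb minor, vii° in Eb major).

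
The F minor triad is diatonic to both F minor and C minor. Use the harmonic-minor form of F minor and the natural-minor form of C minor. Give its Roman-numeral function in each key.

The scale of F minor (harmonic minor) is F G A♭ B♭ C D♭ E; F is degree 1, and the triad built there (F-A♭-C) is minor, so it is i.
The scale of C minor (natural minor) is C D E♭ F G A♭ B♭; F is degree 4, and the triad built there (F-A♭-C) is minor, so it is iv.

i in F minor; iv in C minor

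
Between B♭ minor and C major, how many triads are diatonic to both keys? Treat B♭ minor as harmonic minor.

1

Diatonic triads of B♭ minor (harmonic minor): B♭m (i), Cdim (ii°), D♭aug (III+), E♭m (iv), F (V), G♭ (VI), Adim (vii°).
Diatonic triads of C major: C (I), Dm (ii), Em (iii), F (IV), G (V), Am (vi), Bdim (vii°).
Matching root and quality in both lists: F.
That gives 1 common triad.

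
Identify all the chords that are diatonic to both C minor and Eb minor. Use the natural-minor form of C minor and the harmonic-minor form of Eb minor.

Ddim, Bb

Triads in C minor (natural minor): Cm (i), Ddim (ii°), Eb (III), Fm (iv), Gm (v), Ab (VI), Bb (VII).
Triads in Eb minor (harmonic minor): Ebm (i), Fdim (ii°), Gbaug (III+), Abm (iv), Bb (V), Cb (VI), Ddim (vii°).
Shared triads with their functions: Ddim (ii° in C minor, vii° in Eb minor); Bb (VII in C minor, V in Eb minor).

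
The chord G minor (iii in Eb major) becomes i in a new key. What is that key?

The numeral i denotes a minor triad on scale degree 1. With G on degree 1, the tonic of the new key is G.
Degree 1 carries a minor triad in minor keys, so the destination is G minor.
Check: the diatonic triads of G minor (natural minor) are Gm (i), Adim (ii°), Bb (III), Cm (iv), Dm (v), Eb (VI), F (VII) — G minor is indeed i.

G minor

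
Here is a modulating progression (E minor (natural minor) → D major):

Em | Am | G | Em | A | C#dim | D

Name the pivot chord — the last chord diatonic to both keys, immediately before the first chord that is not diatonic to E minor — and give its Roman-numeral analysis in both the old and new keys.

Em — i in E minor, ii in D major

Chords diatonic to E minor: Em, F#dim, G, Am, Bm, C, D.
Reading the progression, the first chord not in that set is A, so the modulation leaves E minor there.
The chord immediately before A is Em, which is diatonic to both keys: i in E minor and ii in D major.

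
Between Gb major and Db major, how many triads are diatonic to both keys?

Diatonic triads of Gb major: Gb (I), Abm (ii), Bbm (iii), Cb (IV), Db (V), Ebm (vi), Fdim (vii°).
Diatonic triads of Db major: Db (I), Ebm (ii), Fm (iii), Gb (IV), Ab (V), Bbm (vi), Cdim (vii°).
Matching root and quality in both lists: Gb, Bbm, Db, Ebm.
That gives 4 common triads.

4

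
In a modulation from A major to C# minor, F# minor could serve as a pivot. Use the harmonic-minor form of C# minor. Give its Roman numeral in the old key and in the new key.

vi in A major; iv in C# minor

The scale of A major is A B C# D E F# G#; F# is degree 6, and the triad built there (F#-A-C#) is minor, so it is vi.
The scale of C# minor (harmonic minor) is C# D# E F# G# A B#; F# is degree 4, and the triad built there (F#-A-C#) is minor, so it is iv.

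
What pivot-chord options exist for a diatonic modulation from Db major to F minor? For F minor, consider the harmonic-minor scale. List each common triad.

Triads in Db major: Db (I), Ebm (ii), Fm (iii), Gb (IV), Ab (V), Bbm (vi), Cdim (vii°).
Triads in F minor (harmonic minor): Fm (i), Gdim (ii°), Abaug (III+), Bbm (iv), C (V), Db (VI), Edim (vii°).
Shared triads with their functions: Db (I in Db major, VI in F minor); Fm (iii in Db major, i in F minor); Bbm (vi in Db major, iv in F minor).

Db, Fm, Bbm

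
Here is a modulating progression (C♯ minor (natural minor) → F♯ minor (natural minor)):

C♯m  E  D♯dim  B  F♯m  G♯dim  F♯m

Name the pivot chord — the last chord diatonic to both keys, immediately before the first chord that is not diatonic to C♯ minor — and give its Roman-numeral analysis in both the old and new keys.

Chords diatonic to C♯ minor: C♯m, D♯dim, E, F♯m, G♯m, A, B.
Reading the progression, the first chord not in that set is G♯dim, so the modulation leaves C♯ minor there.
The chord immediately before G♯dim is F♯m, which is diatonic to both keys: iv in C♯ minor and i in F♯ minor.

F♯m — iv in C♯ minor, i in F♯ minor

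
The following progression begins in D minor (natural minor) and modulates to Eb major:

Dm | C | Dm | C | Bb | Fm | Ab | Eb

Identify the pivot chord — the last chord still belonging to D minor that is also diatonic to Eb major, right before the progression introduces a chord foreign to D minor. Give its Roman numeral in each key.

Bb — VI in D minor, V in Eb major

Chords diatonic to D minor: Dm, Edim, F, Gm, Am, Bb, C.
Reading the progression, the first chord not in that set is Fm, so the modulation leaves D minor there.
The chord immediately before Fm is Bb, which is diatonic to both keys: VI in D minor and V in Eb major.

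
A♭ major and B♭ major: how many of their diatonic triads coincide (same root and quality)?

2

Diatonic triads of A♭ major: A♭ (I), B♭m (ii), Cm (iii), D♭ (IV), E♭ (V), Fm (vi), Gdim (vii°).
Diatonic triads of B♭ major: B♭ (I), Cm (ii), Dm (iii), E♭ (IV), F (V), Gm (vi), Adim (vii°).
Matching root and quality in both lists: Cm, E♭.
That gives 2 common triads.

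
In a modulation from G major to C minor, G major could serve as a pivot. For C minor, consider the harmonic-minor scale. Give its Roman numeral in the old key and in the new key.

I in G major; V in C minor

The scale of G major is G A B C D E F#; G is degree 1, and the triad built there (G-B-D) is major, so it is I.
The scale of C minor (harmonic minor) is C D Eb F G Ab B; G is degree 5, and the triad built there (G-B-D) is major, so it is V.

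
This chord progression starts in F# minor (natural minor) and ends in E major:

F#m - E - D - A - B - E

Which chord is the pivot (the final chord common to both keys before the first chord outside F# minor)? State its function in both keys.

A — III in F# minor, IV in E major

Chords diatonic to F# minor: F#m, G#dim, A, Bm, C#m, D, E.
Reading the progression, the first chord not in that set is B, so the modulation leaves F# minor there.
The chord immediately before B is A, which is diatonic to both keys: III in F# minor and IV in E major.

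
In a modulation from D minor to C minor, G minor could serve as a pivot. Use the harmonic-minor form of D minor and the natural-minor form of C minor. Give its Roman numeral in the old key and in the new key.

iv in D minor; v in C minor

The scale of D minor (harmonic minor) is D E F G A Bb C#; G is degree 4, and the triad built there (G-Bb-D) is minor, so it is iv.
The scale of C minor (natural minor) is C D Eb F G Ab Bb; G is degree 5, and the triad built there (G-Bb-D) is minor, so it is v.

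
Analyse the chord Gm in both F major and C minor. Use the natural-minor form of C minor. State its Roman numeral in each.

ii in F major; v in C minor

The scale of F major is F G A B♭ C D E; G is degree 2, and the triad built there (G-B♭-D) is minor, so it is ii.
The scale of C minor (natural minor) is C D E♭ F G A♭ B♭; G is degree 5, and the triad built there (G-B♭-D) is minor, so it is v.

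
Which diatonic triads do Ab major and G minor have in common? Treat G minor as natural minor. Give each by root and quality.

Cm, Eb

Triads in Ab major: Ab (I), Bbm (ii), Cm (iii), Db (IV), Eb (V), Fm (vi), Gdim (vii°).
Triads in G minor (natural minor): Gm (i), Adim (ii°), Bb (III), Cm (iv), Dm (v), Eb (VI), F (VII).
Shared triads with their functions: Cm (iii in Ab major, iv in G minor); Eb (V in Ab major, VI in G minor).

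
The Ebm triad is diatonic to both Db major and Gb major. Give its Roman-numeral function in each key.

The scale of Db major is Db Eb F Gb Ab Bb C; Eb is degree 2, and the triad built there (Eb-Gb-Bb) is minor, so it is ii.
The scale of Gb major is Gb Ab Bb Cb Db Eb F; Eb is degree 6, and the triad built there (Eb-Gb-Bb) is minor, so it is vi.

ii in Db major; vi in Gb major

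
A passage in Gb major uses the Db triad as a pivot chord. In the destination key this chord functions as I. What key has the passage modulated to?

The numeral I denotes a major triad on scale degree 1. With Db on degree 1, the tonic of the new key is Db.
Degree 1 carries a major triad in major keys, so the destination is Db major.
Check: the diatonic triads of Db major are Db (I), Ebm (ii), Fm (iii), Gb (IV), Ab (V), Bbm (vi), Cdim (vii°) — Db is indeed I.

Db major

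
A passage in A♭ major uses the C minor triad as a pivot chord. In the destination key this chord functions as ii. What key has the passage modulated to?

The numeral ii denotes a minor triad on scale degree 2. With C on degree 2, the tonic of the new key is B♭.
Degree 2 carries a minor triad in major keys, so the destination is B♭ major.
Check: the diatonic triads of B♭ major are B♭ (I), Cm (ii), Dm (iii), E♭ (IV), F (V), Gm (vi), Adim (vii°) — C minor is indeed ii.

B♭ major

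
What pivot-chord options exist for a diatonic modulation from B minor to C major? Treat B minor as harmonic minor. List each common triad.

Em, G

Triads in B minor (harmonic minor): B minor (i), C♯ diminished (ii°), D augmented (III+), E minor (iv), F♯ major (V), G major (VI), A♯ diminished (vii°).
Triads in C major: C major (I), D minor (ii), E minor (iii), F major (IV), G major (V), A minor (vi), B diminished (vii°).
Shared triads with their functions: E minor (iv in B minor, iii in C major); G major (VI in B minor, V in C major).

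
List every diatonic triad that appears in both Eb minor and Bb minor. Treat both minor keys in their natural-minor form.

Ebm, Gb, Bbm, Db

Triads in Eb minor (natural minor): Ebm (i), Fdim (ii°), Gb (III), Abm (iv), Bbm (v), Cb (VI), Db (VII).
Triads in Bb minor (natural minor): Bbm (i), Cdim (ii°), Db (III), Ebm (iv), Fm (v), Gb (VI), Ab (VII).
Shared triads with their functions: Ebm (i in Eb minor, iv in Bb minor); Gb (III in Eb minor, VI in Bb minor); Bbm (v in Eb minor, i in Bb minor); Db (VII in Eb minor, III in Bb minor).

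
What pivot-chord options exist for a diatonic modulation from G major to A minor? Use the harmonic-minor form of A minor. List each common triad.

Triads in G major: G (I), Am (ii), Bm (iii), C (IV), D (V), Em (vi), F#dim (vii°).
Triads in A minor (harmonic minor): Am (i), Bdim (ii°), Caug (III+), Dm (iv), E (V), F (VI), G#dim (vii°).
Shared triads with their functions: Am (ii in G major, i in A minor).

Am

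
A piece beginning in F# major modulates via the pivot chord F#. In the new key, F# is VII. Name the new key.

The numeral VII denotes a major triad on scale degree 7. With F# on degree 7, the tonic of the new key is G#.
Degree 7 carries a major triad in natural-minor keys, so the destination is G# minor.
Check: the diatonic triads of G# minor (natural minor) are G#m (i), A#dim (ii°), B (III), C#m (iv), D#m (v), E (VI), F# (VII) — F# is indeed VII.

G# minor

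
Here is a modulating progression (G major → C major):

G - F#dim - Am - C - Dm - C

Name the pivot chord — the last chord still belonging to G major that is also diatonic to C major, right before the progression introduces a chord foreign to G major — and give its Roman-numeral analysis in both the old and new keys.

Chords diatonic to G major: G, Am, Bm, C, D, Em, F#dim.
Reading the progression, the first chord not in that set is Dm, so the modulation leaves G major there.
The chord immediately before Dm is C, which is diatonic to both keys: IV in G major and I in C major.

C — IV in G major, I in C major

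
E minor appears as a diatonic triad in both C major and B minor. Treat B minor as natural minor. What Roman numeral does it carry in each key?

The scale of C major is C D E F G A B; E is degree 3, and the triad built there (E-G-B) is minor, so it is iii.
The scale of B minor (natural minor) is B C# D E F# G A; E is degree 4, and the triad built there (E-G-B) is minor, so it is iv.

iii in C major; iv in B minor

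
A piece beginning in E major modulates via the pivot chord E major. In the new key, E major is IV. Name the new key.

B major

The numeral IV denotes a major triad on scale degree 4. With E on degree 4, the tonic of the new key is B.
Degree 4 carries a major triad in major keys, so the destination is B major.
Check: the diatonic triads of B major are B (I), C♯m (ii), D♯m (iii), E (IV), F♯ (V), G♯m (vi), A♯dim (vii°) — E major is indeed IV.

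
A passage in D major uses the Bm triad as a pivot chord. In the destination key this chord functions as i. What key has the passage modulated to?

The numeral i denotes a minor triad on scale degree 1. With B on degree 1, the tonic of the new key is B.
Degree 1 carries a minor triad in minor keys, so the destination is B minor.
Check: the diatonic triads of B minor (natural minor) are Bm (i), C#dim (ii°), D (III), Em (iv), F#m (v), G (VI), A (VII) — Bm is indeed i.

B minor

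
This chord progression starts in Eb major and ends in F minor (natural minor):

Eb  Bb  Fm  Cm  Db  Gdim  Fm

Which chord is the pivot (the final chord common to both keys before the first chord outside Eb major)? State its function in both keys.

Chords diatonic to Eb major: Eb, Fm, Gm, Ab, Bb, Cm, Ddim.
Reading the progression, the first chord not in that set is Db, so the modulation leaves Eb major there.
The chord immediately before Db is Cm, which is diatonic to both keys: vi in Eb major and v in F minor.

Cm — vi in Eb major, v in F minor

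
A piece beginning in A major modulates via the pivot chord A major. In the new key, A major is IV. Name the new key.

E major

The numeral IV denotes a major triad on scale degree 4. With A on degree 4, the tonic of the new key is E.
Degree 4 carries a major triad in major keys, so the destination is E major.
Check: the diatonic triads of E major are E (I), F#m (ii), G#m (iii), A (IV), B (V), C#m (vi), D#dim (vii°) — A major is indeed IV.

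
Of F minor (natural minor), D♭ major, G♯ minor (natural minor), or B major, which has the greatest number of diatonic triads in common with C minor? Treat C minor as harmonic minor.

Triads of C minor (harmonic minor): Cm (i), Ddim (ii°), E♭aug (III+), Fm (iv), G (V), A♭ (VI), Bdim (vii°).
F minor (natural minor) shares 3: Cm, Fm, A♭.
D♭ major shares 2: Fm, A♭.
G♯ minor (natural minor) shares 0: none.
B major shares 0: none.
The most common triads (3) are shared with F minor.

F minor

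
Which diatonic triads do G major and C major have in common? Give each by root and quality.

G, Am, C, Em

Triads in G major: G major (I), A minor (ii), B minor (iii), C major (IV), D major (V), E minor (vi), F# diminished (vii°).
Triads in C major: C major (I), D minor (ii), E minor (iii), F major (IV), G major (V), A minor (vi), B diminished (vii°).
Shared triads with their functions: G major (I in G major, V in C major); A minor (ii in G major, vi in C major); C major (IV in G major, I in C major); E minor (vi in G major, iii in C major).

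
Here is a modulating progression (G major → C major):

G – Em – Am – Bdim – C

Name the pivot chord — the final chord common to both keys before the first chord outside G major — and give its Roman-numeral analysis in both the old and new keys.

Am — ii in G major, vi in C major

Chords diatonic to G major: G, Am, Bm, C, D, Em, F#dim.
Reading the progression, the first chord not in that set is Bdim, so the modulation leaves G major there.
The chord immediately before Bdim is Am, which is diatonic to both keys: ii in G major and vi in C major.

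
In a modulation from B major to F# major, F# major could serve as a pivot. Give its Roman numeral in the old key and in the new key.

The scale of B major is B C# D# E F# G# A#; F# is degree 5, and the triad built there (F#-A#-C#) is major, so it is V.
The scale of F# major is F# G# A# B C# D# E#; F# is degree 1, and the triad built there (F#-A#-C#) is major, so it is I.

V in B major; I in F# major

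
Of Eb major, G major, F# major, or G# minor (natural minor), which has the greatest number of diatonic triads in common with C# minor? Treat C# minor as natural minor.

G# minor

Triads of C# minor (natural minor): C#m (i), D#dim (ii°), E (III), F#m (iv), G#m (v), A (VI), B (VII).
Eb major shares 0: none.
G major shares 0: none.
F# major shares 2: G#m, B.
G# minor (natural minor) shares 4: C#m, E, G#m, B.
The most common triads (4) are shared with G# minor.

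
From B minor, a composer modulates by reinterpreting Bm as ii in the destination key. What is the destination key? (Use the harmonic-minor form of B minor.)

A major

The numeral ii denotes a minor triad on scale degree 2. With B on degree 2, the tonic of the new key is A.
Degree 2 carries a minor triad in major keys, so the destination is A major.
Check: the diatonic triads of A major are A (I), Bm (ii), C♯m (iii), D (IV), E (V), F♯m (vi), G♯dim (vii°) — Bm is indeed ii.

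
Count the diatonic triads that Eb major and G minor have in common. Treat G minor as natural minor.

4

Diatonic triads of Eb major: Eb major (I), F minor (ii), G minor (iii), Ab major (IV), Bb major (V), C minor (vi), D diminished (vii°).
Diatonic triads of G minor (natural minor): G minor (i), A diminished (ii°), Bb major (III), C minor (iv), D minor (v), Eb major (VI), F major (VII).
Matching root and quality in both lists: Eb major, G minor, Bb major, C minor.
That gives 4 common triads.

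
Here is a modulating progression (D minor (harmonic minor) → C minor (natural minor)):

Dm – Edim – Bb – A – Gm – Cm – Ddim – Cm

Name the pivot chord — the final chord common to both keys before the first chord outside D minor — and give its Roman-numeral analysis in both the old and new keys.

Gm — iv in D minor, v in C minor

Chords diatonic to D minor: Dm, Edim, Faug, Gm, A, Bb, C#dim.
Reading the progression, the first chord not in that set is Cm, so the modulation leaves D minor there.
The chord immediately before Cm is Gm, which is diatonic to both keys: iv in D minor and v in C minor.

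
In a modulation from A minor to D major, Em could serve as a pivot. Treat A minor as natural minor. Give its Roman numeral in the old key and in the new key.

The scale of A minor (natural minor) is A B C D E F G; E is degree 5, and the triad built there (E-G-B) is minor, so it is v.
The scale of D major is D E F♯ G A B C♯; E is degree 2, and the triad built there (E-G-B) is minor, so it is ii.

v in A minor; ii in D major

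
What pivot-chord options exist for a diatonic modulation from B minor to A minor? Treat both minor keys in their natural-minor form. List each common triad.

Triads in B minor (natural minor): B minor (i), C# diminished (ii°), D major (III), E minor (iv), F# minor (v), G major (VI), A major (VII).
Triads in A minor (natural minor): A minor (i), B diminished (ii°), C major (III), D minor (iv), E minor (v), F major (VI), G major (VII).
Shared triads with their functions: E minor (iv in B minor, v in A minor); G major (VI in B minor, VII in A minor).

Em, G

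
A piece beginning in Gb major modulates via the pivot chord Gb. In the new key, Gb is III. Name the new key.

The numeral III denotes a major triad on scale degree 3. With Gb on degree 3, the tonic of the new key is Eb.
Degree 3 carries a major triad in natural-minor keys, so the destination is Eb minor.
Check: the diatonic triads of Eb minor (natural minor) are Ebm (i), Fdim (ii°), Gb (III), Abm (iv), Bbm (v), Cb (VI), Db (VII) — Gb is indeed III.

Eb minor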